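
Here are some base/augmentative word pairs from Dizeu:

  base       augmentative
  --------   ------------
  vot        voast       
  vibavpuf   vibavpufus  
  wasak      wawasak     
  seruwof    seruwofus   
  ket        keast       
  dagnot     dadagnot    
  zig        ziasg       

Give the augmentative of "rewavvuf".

rewavvufus

"rewavvuf" has 3 vowels. The stems with 3 vowels (vibavpuf → vibavpufus, seruwof → seruwofus) add -us.
The other patterns: stems with 1 vowel insert -as- after the first vowel; stems with 2 vowels repeat the first consonant+vowel as a prefix.
So rewavvuf → rewavvufus.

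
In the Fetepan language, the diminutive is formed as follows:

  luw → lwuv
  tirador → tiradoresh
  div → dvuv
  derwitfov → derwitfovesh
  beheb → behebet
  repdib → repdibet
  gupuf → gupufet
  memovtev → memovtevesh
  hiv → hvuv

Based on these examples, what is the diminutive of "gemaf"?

"gemaf" has 2 vowels. The stems with 2 vowels (beheb → behebet, repdib → repdibet, gupuf → gupufet) add -et.
The other patterns: stems with 1 vowel delete the last vowel and add -uv; stems with 3 vowels add -esh.
So gemaf → gemafet.

gemafet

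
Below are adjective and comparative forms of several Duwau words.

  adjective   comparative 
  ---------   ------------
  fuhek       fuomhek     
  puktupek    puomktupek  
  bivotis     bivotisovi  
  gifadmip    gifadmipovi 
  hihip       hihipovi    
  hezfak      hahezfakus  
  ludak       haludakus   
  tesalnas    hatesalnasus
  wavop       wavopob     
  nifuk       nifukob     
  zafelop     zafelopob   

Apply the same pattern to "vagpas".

havagpasus

fuhek and hezfak both end in -k yet inflect differently (fuomhek, hahezfakus), so the final letter is not what conditions the rule; the last vowel is.
"vagpas" has last vowel 'a'. The stems whose last vowel is 'a' (hezfak → hahezfakus, ludak → haludakus, tesalnas → hatesalnasus) add ha- … -us around the stem.
The other patterns: stems whose last vowel is 'e' insert -om- after the first vowel; stems whose last vowel is 'i' add -ovi; stems whose last vowel is 'o' or 'u' add -ob.
So vagpas → havagpasus.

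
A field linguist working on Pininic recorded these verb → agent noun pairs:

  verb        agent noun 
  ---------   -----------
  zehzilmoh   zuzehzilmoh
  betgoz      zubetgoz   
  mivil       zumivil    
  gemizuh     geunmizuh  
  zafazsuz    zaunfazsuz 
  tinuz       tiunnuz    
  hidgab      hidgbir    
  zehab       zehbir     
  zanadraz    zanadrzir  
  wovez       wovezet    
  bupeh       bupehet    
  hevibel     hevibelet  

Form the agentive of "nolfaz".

zehzilmoh and gemizuh both end in -h yet inflect differently (zuzehzilmoh, geunmizuh), so the final letter is not what conditions the rule; the last vowel is.
"nolfaz" has last vowel 'a'. The stems whose last vowel is 'a' (hidgab → hidgbir, zehab → zehbir, zanadraz → zanadrzir) delete the last vowel and add -ir.
So nolfaz → nolfzir.

nolfzir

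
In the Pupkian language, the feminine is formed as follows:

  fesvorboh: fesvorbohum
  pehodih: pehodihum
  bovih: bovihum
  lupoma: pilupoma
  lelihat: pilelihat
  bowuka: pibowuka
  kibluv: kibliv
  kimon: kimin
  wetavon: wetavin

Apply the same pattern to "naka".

fesvorboh and kimon both have last vowel 'o' yet inflect differently (fesvorbohum, kimin), so the last vowel is not what conditions the rule; the final letter is.
"naka" ends in -a. The stems ending in -a (lupoma → pilupoma, bowuka → pibowuka) add the prefix pi-.
So naka → pinaka.

pinaka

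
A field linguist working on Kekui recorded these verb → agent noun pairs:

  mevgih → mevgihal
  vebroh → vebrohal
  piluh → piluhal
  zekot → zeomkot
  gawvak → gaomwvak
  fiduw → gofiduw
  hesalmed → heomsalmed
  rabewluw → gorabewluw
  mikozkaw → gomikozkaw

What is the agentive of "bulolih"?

fiduw and piluh both have last vowel 'u' yet inflect differently (gofiduw, piluhal), so the last vowel is not what conditions the rule; the final letter is.
"bulolih" ends in -h. The stems ending in -h (piluh → piluhal, mevgih → mevgihal, vebroh → vebrohal) add -al.
So bulolih → bulolihal.

bulolihal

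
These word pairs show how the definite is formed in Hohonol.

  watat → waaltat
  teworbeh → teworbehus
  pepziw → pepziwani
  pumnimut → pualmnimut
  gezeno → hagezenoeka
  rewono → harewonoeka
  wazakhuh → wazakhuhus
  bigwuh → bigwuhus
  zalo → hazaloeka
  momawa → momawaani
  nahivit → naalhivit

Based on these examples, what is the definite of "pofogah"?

pumnimut and bigwuh both have last vowel 'u' yet inflect differently (pualmnimut, bigwuhus), so the last vowel is not what conditions the rule; the final letter is.
"pofogah" ends in -h. The stems ending in -h (teworbeh → teworbehus, bigwuh → bigwuhus, wazakhuh → wazakhuhus) add -us.
The other patterns: stems ending in -t insert -al- after the first vowel; stems ending in -o add ha- … -eka around the stem; stems ending in -a or -w add -ani.
So pofogah → pofogahus.

pofogahus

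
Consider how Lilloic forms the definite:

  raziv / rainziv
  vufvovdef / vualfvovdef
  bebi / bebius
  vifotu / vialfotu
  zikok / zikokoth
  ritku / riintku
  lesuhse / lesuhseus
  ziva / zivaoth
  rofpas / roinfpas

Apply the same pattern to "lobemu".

lobemuus

vifotu and ritku both end in -u yet inflect differently (vialfotu, riintku), so the final letter is not what conditions the rule; the first letter is.
"lobemu" begins with l-. The one such stem in the data (lesuhse → lesuhseus) adds -us, so the same rule applies.
The other patterns: stems beginning with z- add -oth; stems beginning with v- insert -al- after the first vowel; stems beginning with r- insert -in- after the first vowel.
So lobemu → lobemuus.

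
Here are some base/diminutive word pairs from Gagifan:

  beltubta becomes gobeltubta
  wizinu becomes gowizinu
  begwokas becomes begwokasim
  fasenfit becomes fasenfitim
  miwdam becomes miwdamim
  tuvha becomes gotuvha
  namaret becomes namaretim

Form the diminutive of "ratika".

beltubta and begwokas both have last vowel 'a' yet inflect differently (gobeltubta, begwokasim), so the last vowel is not what conditions the rule; whether the stem ends in a vowel or a consonant is.
"ratika" ends in a vowel. The stems ending in a vowel (beltubta → gobeltubta, tuvha → gotuvha, wizinu → gowizinu) add the prefix go-.
The other pattern: stems ending in a consonant add -im.
So ratika → goratika.

goratika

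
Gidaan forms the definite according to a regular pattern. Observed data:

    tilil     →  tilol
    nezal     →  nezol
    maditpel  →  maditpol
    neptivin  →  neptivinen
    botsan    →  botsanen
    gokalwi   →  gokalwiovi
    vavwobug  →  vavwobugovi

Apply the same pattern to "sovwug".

tilil and neptivin both have last vowel 'i' yet inflect differently (tilol, neptivinen), so the last vowel is not what conditions the rule; the final letter is.
"sovwug" ends in -g. The one such stem in the data (vavwobug → vavwobugovi) adds -ovi, so the same rule applies.
So sovwug → sovwugovi.

sovwugovi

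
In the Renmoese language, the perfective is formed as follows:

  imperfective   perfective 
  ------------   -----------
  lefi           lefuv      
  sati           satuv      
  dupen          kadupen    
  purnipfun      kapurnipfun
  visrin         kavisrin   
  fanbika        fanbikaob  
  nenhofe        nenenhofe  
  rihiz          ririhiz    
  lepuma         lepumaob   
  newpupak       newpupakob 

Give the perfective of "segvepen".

dupen and nenhofe both have last vowel 'e' yet inflect differently (kadupen, nenenhofe), so the last vowel is not what conditions the rule; the final letter is.
"segvepen" ends in -n. The stems ending in -n (purnipfun → kapurnipfun, dupen → kadupen, visrin → kavisrin) add the prefix ka-.
The other patterns: stems ending in -e or -z repeat the first consonant+vowel as a prefix; stems ending in -i drop the final letter and add -uv; stems ending in -a or -k add -ob.
So segvepen → kasegvepen.

kasegvepen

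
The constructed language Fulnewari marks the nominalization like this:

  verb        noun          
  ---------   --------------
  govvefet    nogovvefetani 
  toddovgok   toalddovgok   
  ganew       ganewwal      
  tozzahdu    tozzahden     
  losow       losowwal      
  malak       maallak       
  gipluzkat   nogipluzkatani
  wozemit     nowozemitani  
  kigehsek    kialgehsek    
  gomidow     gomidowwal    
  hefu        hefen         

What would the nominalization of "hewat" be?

"hewat" ends in -t. The stems ending in -t (gipluzkat → nogipluzkatani, govvefet → nogovvefetani, wozemit → nowozemitani) add no- … -ani around the stem.
The other patterns: stems ending in -u drop the final letter and add -en; stems ending in -w double the final consonant and add -al; stems ending in -k insert -al- after the first vowel.
So hewat → nohewatani.

nohewatani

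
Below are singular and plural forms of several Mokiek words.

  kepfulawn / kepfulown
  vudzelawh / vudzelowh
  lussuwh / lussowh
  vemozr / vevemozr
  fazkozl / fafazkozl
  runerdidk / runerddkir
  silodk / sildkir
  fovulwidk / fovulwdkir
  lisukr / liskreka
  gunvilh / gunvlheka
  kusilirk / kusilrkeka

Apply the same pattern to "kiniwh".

vemozr and lisukr both end in -r yet inflect differently (vevemozr, liskreka), so the final letter is not what conditions the rule; the second-to-last letter is.
"kiniwh" has second-to-last letter 'w'. The stems whose second-to-last letter is 'w' (kepfulawn → kepfulown, vudzelawh → vudzelowh, lussuwh → lussowh) change the last vowel to 'o'.
The other patterns: stems whose second-to-last letter is 'z' repeat the first consonant+vowel as a prefix; stems whose second-to-last letter is 'd' delete the last vowel and add -ir; stems whose second-to-last letter is 'k', 'l' or 'r' delete the last vowel and add -eka.
So kiniwh → kinowh.

kinowh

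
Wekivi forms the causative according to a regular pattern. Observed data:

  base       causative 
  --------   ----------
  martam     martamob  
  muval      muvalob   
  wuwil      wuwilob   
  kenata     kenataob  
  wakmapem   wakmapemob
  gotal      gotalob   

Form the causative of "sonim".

Every pair shown (martam → martamob, muval → muvalob, wuwil → wuwilob, …) follows the same rule: add -ob.
So sonim → sonimob.

sonimob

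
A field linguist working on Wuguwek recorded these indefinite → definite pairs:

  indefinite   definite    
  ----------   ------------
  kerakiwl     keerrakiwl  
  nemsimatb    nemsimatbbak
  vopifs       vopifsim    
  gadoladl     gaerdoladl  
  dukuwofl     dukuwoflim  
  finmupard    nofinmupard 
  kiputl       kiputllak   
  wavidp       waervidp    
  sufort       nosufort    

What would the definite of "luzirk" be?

noluzirk

dukuwofl and kiputl both end in -l yet inflect differently (dukuwoflim, kiputllak), so the final letter is not what conditions the rule; the second-to-last letter is.
"luzirk" has second-to-last letter 'r'. The stems whose second-to-last letter is 'r' (finmupard → nofinmupard, sufort → nosufort) add the prefix no-.
The other patterns: stems whose second-to-last letter is 'f' add -im; stems whose second-to-last letter is 't' double the final consonant and add -ak; stems whose second-to-last letter is 'd' or 'w' insert -er- after the first vowel.
So luzirk → noluzirk.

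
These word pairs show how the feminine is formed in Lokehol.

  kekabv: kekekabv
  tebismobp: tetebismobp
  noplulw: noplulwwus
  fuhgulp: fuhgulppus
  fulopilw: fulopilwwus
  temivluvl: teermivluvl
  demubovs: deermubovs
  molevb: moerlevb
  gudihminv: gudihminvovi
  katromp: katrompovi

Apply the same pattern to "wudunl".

wudunlovi

tebismobp and fuhgulp both end in -p yet inflect differently (tetebismobp, fuhgulppus), so the final letter is not what conditions the rule; the second-to-last letter is.
"wudunl" has second-to-last letter 'n'. The one such stem in the data (gudihminv → gudihminvovi) adds -ovi, so the same rule applies.
The other patterns: stems whose second-to-last letter is 'b' repeat the first consonant+vowel as a prefix; stems whose second-to-last letter is 'l' double the final consonant and add -us; stems whose second-to-last letter is 'v' insert -er- after the first vowel.
So wudunl → wudunlovi.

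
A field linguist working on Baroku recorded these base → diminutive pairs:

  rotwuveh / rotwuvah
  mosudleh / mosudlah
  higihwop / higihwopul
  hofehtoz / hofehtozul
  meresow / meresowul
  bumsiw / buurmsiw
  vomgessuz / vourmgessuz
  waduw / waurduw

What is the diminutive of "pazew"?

pazaw

"pazew" has last vowel 'e'. The stems whose last vowel is 'e' (rotwuveh → rotwuvah, mosudleh → mosudlah) change the last vowel to 'a'.
So pazew → pazaw.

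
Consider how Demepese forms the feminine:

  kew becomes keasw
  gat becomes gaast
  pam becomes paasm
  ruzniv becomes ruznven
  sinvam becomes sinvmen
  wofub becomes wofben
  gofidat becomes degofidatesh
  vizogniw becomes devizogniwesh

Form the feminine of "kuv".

kuasv

pam and sinvam both end in -m yet inflect differently (paasm, sinvmen), so the final letter is not what conditions the rule; the number of vowels is.
"kuv" has 1 vowel. The stems with 1 vowel (kew → keasw, gat → gaast, pam → paasm) insert -as- after the first vowel.
The other patterns: stems with 2 vowels delete the last vowel and add -en; stems with 3 vowels add de- … -esh around the stem.
So kuv → kuasv.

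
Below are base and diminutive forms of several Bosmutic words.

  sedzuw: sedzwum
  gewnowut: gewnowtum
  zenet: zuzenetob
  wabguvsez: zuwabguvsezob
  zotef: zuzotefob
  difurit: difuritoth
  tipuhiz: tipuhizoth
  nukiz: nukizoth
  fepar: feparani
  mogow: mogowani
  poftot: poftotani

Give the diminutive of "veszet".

gewnowut and zenet both end in -t yet inflect differently (gewnowtum, zuzenetob), so the final letter is not what conditions the rule; the last vowel is.
"veszet" has last vowel 'e'. The stems whose last vowel is 'e' (zenet → zuzenetob, wabguvsez → zuwabguvsezob, zotef → zuzotefob) add zu- … -ob around the stem.
So veszet → zuveszetob.

zuveszetob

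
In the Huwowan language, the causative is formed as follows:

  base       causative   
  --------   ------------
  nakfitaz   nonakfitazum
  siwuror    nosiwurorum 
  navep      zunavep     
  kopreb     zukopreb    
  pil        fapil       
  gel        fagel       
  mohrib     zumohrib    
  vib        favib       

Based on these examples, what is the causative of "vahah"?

vib and mohrib both end in -b yet inflect differently (favib, zumohrib), so the final letter is not what conditions the rule; the number of vowels is.
"vahah" has 2 vowels. The stems with 2 vowels (navep → zunavep, mohrib → zumohrib, kopreb → zukopreb) add the prefix zu-.
The other patterns: stems with 1 vowel add the prefix fa-; stems with 3 vowels add no- … -um around the stem.
So vahah → zuvahah.

zuvahah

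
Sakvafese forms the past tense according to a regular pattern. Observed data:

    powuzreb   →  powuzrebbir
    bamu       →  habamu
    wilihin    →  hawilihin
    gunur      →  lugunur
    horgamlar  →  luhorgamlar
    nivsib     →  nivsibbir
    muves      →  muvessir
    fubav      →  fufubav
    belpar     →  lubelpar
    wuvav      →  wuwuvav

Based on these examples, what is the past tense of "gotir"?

lugotir

"gotir" ends in -r. The stems ending in -r (belpar → lubelpar, horgamlar → luhorgamlar, gunur → lugunur) add the prefix lu-.
The other patterns: stems ending in -b or -s double the final consonant and add -ir; stems ending in -v repeat the first consonant+vowel as a prefix; stems ending in -n or -u add the prefix ha-.
So gotir → lugotir.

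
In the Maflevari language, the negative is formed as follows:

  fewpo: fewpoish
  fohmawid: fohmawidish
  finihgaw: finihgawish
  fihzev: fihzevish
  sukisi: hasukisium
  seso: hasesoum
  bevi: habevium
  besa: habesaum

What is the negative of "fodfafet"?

fewpo and seso both end in -o yet inflect differently (fewpoish, hasesoum), so the final letter is not what conditions the rule; the first letter is.
"fodfafet" begins with f-. The stems beginning with f- (fewpo → fewpoish, fohmawid → fohmawidish, finihgaw → finihgawish) add -ish.
So fodfafet → fodfafetish.

fodfafetish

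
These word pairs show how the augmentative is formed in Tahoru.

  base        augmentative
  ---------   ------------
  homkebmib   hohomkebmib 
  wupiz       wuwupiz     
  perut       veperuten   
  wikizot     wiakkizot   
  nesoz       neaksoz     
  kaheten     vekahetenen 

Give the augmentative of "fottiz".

fofottiz

nesoz and wupiz both end in -z yet inflect differently (neaksoz, wuwupiz), so the final letter is not what conditions the rule; the last vowel is.
"fottiz" has last vowel 'i'. The stems whose last vowel is 'i' (homkebmib → hohomkebmib, wupiz → wuwupiz) repeat the first consonant+vowel as a prefix.
The other patterns: stems whose last vowel is 'o' insert -ak- after the first vowel; stems whose last vowel is 'e' or 'u' add ve- … -en around the stem.
So fottiz → fofottiz.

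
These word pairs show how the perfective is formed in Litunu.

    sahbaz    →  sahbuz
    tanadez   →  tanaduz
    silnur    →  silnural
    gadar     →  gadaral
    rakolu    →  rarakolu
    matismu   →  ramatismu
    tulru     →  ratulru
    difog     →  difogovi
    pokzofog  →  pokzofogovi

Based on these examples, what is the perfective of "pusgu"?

sahbaz and gadar both have last vowel 'a' yet inflect differently (sahbuz, gadaral), so the last vowel is not what conditions the rule; the final letter is.
"pusgu" ends in -u. The stems ending in -u (rakolu → rarakolu, matismu → ramatismu, tulru → ratulru) add the prefix ra-.
So pusgu → rapusgu.

rapusgu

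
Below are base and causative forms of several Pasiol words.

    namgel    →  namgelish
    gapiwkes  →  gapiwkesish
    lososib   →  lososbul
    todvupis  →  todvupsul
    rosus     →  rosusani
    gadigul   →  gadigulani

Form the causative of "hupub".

hupubani

gapiwkes and todvupis both end in -s yet inflect differently (gapiwkesish, todvupsul), so the final letter is not what conditions the rule; the last vowel is.
"hupub" has last vowel 'u'. The stems whose last vowel is 'u' (rosus → rosusani, gadigul → gadigulani) add -ani.
So hupub → hupubani.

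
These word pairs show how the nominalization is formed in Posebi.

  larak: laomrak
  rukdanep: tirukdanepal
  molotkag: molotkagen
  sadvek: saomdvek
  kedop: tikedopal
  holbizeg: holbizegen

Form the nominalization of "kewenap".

tikewenapal

"kewenap" ends in -p. The stems ending in -p (kedop → tikedopal, rukdanep → tirukdanepal) add ti- … -al around the stem.
The other patterns: stems ending in -k insert -om- after the first vowel; stems ending in -g add -en.
So kewenap → tikewenapal.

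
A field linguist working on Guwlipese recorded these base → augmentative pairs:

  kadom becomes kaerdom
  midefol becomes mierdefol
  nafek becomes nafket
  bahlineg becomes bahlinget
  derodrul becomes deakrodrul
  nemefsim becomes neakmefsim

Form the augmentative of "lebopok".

midefol and derodrul both end in -l yet inflect differently (mierdefol, deakrodrul), so the final letter is not what conditions the rule; the last vowel is.
"lebopok" has last vowel 'o'. The stems whose last vowel is 'o' (kadom → kaerdom, midefol → mierdefol) insert -er- after the first vowel.
So lebopok → leerbopok.

leerbopok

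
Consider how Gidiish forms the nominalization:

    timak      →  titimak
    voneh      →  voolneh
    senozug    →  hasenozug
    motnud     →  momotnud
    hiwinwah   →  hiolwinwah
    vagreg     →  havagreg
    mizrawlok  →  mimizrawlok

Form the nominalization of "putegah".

voneh and vagreg both have last vowel 'e' yet inflect differently (voolneh, havagreg), so the last vowel is not what conditions the rule; the final letter is.
"putegah" ends in -h. The stems ending in -h (voneh → voolneh, hiwinwah → hiolwinwah) insert -ol- after the first vowel.
So putegah → puoltegah.

puoltegah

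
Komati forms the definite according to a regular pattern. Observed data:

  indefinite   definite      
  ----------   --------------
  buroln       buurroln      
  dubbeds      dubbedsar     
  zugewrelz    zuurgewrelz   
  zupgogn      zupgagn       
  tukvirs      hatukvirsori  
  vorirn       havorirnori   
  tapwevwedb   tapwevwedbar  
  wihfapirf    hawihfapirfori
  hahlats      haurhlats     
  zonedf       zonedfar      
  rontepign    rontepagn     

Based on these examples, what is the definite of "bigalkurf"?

habigalkurfori

zonedf and wihfapirf both end in -f yet inflect differently (zonedfar, hawihfapirfori), so the final letter is not what conditions the rule; the second-to-last letter is.
"bigalkurf" has second-to-last letter 'r'. The stems whose second-to-last letter is 'r' (wihfapirf → hawihfapirfori, tukvirs → hatukvirsori, vorirn → havorirnori) add ha- … -ori around the stem.
So bigalkurf → habigalkurfori.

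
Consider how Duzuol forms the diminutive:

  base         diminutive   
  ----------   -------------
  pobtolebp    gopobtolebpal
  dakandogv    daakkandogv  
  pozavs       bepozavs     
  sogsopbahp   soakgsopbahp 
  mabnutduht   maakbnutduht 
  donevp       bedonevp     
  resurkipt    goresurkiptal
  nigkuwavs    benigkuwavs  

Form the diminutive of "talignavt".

betalignavt

donevp and pobtolebp both end in -p yet inflect differently (bedonevp, gopobtolebpal), so the final letter is not what conditions the rule; the second-to-last letter is.
"talignavt" has second-to-last letter 'v'. The stems whose second-to-last letter is 'v' (donevp → bedonevp, nigkuwavs → benigkuwavs, pozavs → bepozavs) add the prefix be-.
So talignavt → betalignavt.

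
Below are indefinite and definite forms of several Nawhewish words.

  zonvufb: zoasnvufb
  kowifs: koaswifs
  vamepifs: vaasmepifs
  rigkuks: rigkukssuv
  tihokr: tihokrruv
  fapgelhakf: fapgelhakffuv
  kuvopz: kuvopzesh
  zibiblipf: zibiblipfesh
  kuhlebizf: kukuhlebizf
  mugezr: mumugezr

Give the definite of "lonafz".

kowifs and rigkuks both end in -s yet inflect differently (koaswifs, rigkukssuv), so the final letter is not what conditions the rule; the second-to-last letter is.
"lonafz" has second-to-last letter 'f'. The stems whose second-to-last letter is 'f' (zonvufb → zoasnvufb, kowifs → koaswifs, vamepifs → vaasmepifs) insert -as- after the first vowel.
The other patterns: stems whose second-to-last letter is 'k' double the final consonant and add -uv; stems whose second-to-last letter is 'p' add -esh; stems whose second-to-last letter is 'z' repeat the first consonant+vowel as a prefix.
So lonafz → loasnafz.

loasnafz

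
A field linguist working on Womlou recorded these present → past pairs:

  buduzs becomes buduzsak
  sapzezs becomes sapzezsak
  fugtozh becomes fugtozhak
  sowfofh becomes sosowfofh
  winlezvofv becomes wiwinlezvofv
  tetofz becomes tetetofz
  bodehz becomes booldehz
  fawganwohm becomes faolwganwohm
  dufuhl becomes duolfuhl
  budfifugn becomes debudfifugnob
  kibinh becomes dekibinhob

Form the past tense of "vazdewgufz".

vavazdewgufz

fugtozh and sowfofh both end in -h yet inflect differently (fugtozhak, sosowfofh), so the final letter is not what conditions the rule; the second-to-last letter is.
"vazdewgufz" has second-to-last letter 'f'. The stems whose second-to-last letter is 'f' (sowfofh → sosowfofh, winlezvofv → wiwinlezvofv, tetofz → tetetofz) repeat the first consonant+vowel as a prefix.
The other patterns: stems whose second-to-last letter is 'z' add -ak; stems whose second-to-last letter is 'h' insert -ol- after the first vowel; stems whose second-to-last letter is 'g' or 'n' add de- … -ob around the stem.
So vazdewgufz → vavazdewgufz.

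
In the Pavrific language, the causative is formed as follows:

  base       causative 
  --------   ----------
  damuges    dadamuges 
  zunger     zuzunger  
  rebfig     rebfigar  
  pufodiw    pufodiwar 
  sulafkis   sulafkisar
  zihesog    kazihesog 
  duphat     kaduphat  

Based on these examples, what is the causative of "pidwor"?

damuges and sulafkis both end in -s yet inflect differently (dadamuges, sulafkisar), so the final letter is not what conditions the rule; the last vowel is.
"pidwor" has last vowel 'o'. The one such stem in the data (zihesog → kazihesog) adds the prefix ka-, so the same rule applies.
The other patterns: stems whose last vowel is 'e' repeat the first consonant+vowel as a prefix; stems whose last vowel is 'i' add -ar.
So pidwor → kapidwor.

kapidwor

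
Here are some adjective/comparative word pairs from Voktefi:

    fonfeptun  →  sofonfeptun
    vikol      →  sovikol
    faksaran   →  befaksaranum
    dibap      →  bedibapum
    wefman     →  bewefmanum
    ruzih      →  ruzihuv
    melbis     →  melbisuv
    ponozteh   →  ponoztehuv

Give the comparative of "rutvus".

sorutvus

fonfeptun and faksaran both end in -n yet inflect differently (sofonfeptun, befaksaranum), so the final letter is not what conditions the rule; the last vowel is.
"rutvus" has last vowel 'u'. The one such stem in the data (fonfeptun → sofonfeptun) adds the prefix so-, so the same rule applies.
The other patterns: stems whose last vowel is 'a' add be- … -um around the stem; stems whose last vowel is 'e' or 'i' add -uv.
So rutvus → sorutvus.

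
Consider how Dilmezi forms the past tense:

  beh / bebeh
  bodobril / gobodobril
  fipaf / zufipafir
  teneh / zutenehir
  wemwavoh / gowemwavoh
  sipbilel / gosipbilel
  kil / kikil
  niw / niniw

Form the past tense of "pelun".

beh and teneh both end in -h yet inflect differently (bebeh, zutenehir), so the final letter is not what conditions the rule; the number of vowels is.
"pelun" has 2 vowels. The stems with 2 vowels (teneh → zutenehir, fipaf → zufipafir) add zu- … -ir around the stem.
So pelun → zupelunir.

zupelunir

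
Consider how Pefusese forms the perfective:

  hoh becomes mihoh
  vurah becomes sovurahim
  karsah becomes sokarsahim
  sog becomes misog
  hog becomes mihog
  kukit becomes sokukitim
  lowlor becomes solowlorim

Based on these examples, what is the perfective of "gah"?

hoh and vurah both end in -h yet inflect differently (mihoh, sovurahim), so the final letter is not what conditions the rule; the number of vowels is.
"gah" has 1 vowel. The stems with 1 vowel (hoh → mihoh, hog → mihog, sog → misog) add the prefix mi-.
The other pattern: stems with 2 vowels add so- … -im around the stem.
So gah → migah.

migah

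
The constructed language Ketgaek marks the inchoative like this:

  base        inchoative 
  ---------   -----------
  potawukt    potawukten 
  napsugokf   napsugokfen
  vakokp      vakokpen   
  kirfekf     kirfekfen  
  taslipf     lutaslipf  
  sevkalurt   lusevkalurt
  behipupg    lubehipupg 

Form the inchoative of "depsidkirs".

ludepsidkirs

napsugokf and taslipf both end in -f yet inflect differently (napsugokfen, lutaslipf), so the final letter is not what conditions the rule; the second-to-last letter is.
"depsidkirs" has second-to-last letter 'r'. The one such stem in the data (sevkalurt → lusevkalurt) adds the prefix lu-, so the same rule applies.
The other pattern: stems whose second-to-last letter is 'k' add -en.
So depsidkirs → ludepsidkirs.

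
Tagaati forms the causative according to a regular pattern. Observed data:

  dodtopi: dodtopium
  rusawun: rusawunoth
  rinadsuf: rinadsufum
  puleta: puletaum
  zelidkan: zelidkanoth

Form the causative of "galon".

"galon" ends in -n. The stems ending in -n (zelidkan → zelidkanoth, rusawun → rusawunoth) add -oth.
So galon → galonoth.

galonoth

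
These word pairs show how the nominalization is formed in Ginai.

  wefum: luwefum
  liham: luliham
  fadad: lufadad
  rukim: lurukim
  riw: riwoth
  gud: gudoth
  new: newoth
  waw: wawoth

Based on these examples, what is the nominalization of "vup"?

vupoth

fadad and gud both end in -d yet inflect differently (lufadad, gudoth), so the final letter is not what conditions the rule; the number of vowels is.
"vup" has 1 vowel. The stems with 1 vowel (riw → riwoth, gud → gudoth, new → newoth) add -oth.
So vup → vupoth.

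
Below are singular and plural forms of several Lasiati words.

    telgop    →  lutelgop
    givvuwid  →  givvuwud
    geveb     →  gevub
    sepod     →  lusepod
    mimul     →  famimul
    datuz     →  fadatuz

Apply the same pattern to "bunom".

"bunom" has last vowel 'o'. The stems whose last vowel is 'o' (telgop → lutelgop, sepod → lusepod) add the prefix lu-.
The other patterns: stems whose last vowel is 'u' add the prefix fa-; stems whose last vowel is 'e' or 'i' change the last vowel to 'u'.
So bunom → lubunom.

lubunom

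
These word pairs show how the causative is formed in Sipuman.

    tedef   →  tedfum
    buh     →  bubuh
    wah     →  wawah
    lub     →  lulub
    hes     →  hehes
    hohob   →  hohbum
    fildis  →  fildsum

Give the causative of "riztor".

riztrum

"riztor" has 2 vowels. The stems with 2 vowels (fildis → fildsum, hohob → hohbum, tedef → tedfum) delete the last vowel and add -um.
So riztor → riztrum.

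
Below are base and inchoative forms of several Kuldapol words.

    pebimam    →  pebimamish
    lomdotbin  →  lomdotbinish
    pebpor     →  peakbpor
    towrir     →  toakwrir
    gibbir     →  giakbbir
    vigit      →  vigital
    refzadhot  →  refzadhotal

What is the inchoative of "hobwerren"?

hobwerrenish

lomdotbin and towrir both have last vowel 'i' yet inflect differently (lomdotbinish, toakwrir), so the last vowel is not what conditions the rule; the final letter is.
"hobwerren" ends in -n. The one such stem in the data (lomdotbin → lomdotbinish) adds -ish, so the same rule applies.
The other patterns: stems ending in -r insert -ak- after the first vowel; stems ending in -t add -al.
So hobwerren → hobwerrenish.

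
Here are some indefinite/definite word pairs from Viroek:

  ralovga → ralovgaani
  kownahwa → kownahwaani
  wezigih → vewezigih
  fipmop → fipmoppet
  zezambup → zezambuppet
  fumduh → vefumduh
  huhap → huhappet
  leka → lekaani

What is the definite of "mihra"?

mihraani

"mihra" ends in -a. The stems ending in -a (ralovga → ralovgaani, leka → lekaani, kownahwa → kownahwaani) add -ani.
The other patterns: stems ending in -p double the final consonant and add -et; stems ending in -h add the prefix ve-.
So mihra → mihraani.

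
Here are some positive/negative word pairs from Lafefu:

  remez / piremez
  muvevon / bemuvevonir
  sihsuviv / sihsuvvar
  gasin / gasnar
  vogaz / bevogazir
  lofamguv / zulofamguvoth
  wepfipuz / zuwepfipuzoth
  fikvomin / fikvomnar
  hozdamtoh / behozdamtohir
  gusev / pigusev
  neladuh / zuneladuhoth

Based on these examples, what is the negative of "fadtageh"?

pifadtageh

gusev and sihsuviv both end in -v yet inflect differently (pigusev, sihsuvvar), so the final letter is not what conditions the rule; the last vowel is.
"fadtageh" has last vowel 'e'. The stems whose last vowel is 'e' (remez → piremez, gusev → pigusev) add the prefix pi-.
The other patterns: stems whose last vowel is 'i' delete the last vowel and add -ar; stems whose last vowel is 'a' or 'o' add be- … -ir around the stem; stems whose last vowel is 'u' add zu- … -oth around the stem.
So fadtageh → pifadtageh.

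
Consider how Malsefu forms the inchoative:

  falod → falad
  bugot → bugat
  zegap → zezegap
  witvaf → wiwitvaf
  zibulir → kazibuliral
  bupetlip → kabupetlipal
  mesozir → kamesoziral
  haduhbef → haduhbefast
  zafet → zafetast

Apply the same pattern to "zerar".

"zerar" has last vowel 'a'. The stems whose last vowel is 'a' (zegap → zezegap, witvaf → wiwitvaf) repeat the first consonant+vowel as a prefix.
The other patterns: stems whose last vowel is 'o' change the last vowel to 'a'; stems whose last vowel is 'i' add ka- … -al around the stem; stems whose last vowel is 'e' add -ast.
So zerar → zezerar.

zezerar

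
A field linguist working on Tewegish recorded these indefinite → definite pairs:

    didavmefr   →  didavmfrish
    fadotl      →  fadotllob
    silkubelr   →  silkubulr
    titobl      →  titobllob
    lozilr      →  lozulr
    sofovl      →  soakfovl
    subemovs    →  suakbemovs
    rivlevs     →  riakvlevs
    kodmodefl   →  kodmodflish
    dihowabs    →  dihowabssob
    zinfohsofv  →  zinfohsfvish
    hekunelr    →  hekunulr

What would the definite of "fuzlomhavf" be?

sofovl and kodmodefl both end in -l yet inflect differently (soakfovl, kodmodflish), so the final letter is not what conditions the rule; the second-to-last letter is.
"fuzlomhavf" has second-to-last letter 'v'. The stems whose second-to-last letter is 'v' (subemovs → suakbemovs, rivlevs → riakvlevs, sofovl → soakfovl) insert -ak- after the first vowel.
The other patterns: stems whose second-to-last letter is 'l' change the last vowel to 'u'; stems whose second-to-last letter is 'f' delete the last vowel and add -ish; stems whose second-to-last letter is 'b' or 't' double the final consonant and add -ob.
So fuzlomhavf → fuakzlomhavf.

fuakzlomhavf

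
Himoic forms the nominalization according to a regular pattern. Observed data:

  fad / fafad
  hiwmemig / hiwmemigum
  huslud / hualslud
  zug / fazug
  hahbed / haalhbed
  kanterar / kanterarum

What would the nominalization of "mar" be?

famar

fad and hahbed both end in -d yet inflect differently (fafad, haalhbed), so the final letter is not what conditions the rule; the number of vowels is.
"mar" has 1 vowel. The stems with 1 vowel (fad → fafad, zug → fazug) add the prefix fa-.
So mar → famar.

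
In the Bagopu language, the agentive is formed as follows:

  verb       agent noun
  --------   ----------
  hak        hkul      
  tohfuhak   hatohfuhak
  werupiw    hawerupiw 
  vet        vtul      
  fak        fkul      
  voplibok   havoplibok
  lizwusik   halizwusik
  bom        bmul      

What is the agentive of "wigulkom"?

lizwusik and fak both end in -k yet inflect differently (halizwusik, fkul), so the final letter is not what conditions the rule; the number of vowels is.
"wigulkom" has 3 vowels. The stems with 3 vowels (werupiw → hawerupiw, lizwusik → halizwusik, voplibok → havoplibok) add the prefix ha-.
So wigulkom → hawigulkom.

hawigulkom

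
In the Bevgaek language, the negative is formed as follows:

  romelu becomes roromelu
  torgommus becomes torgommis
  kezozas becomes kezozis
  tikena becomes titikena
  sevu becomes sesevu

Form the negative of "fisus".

fisis

sevu and torgommus both have last vowel 'u' yet inflect differently (sesevu, torgommis), so the last vowel is not what conditions the rule; whether the stem ends in a vowel or a consonant is.
"fisus" ends in a consonant. The stems ending in a consonant (torgommus → torgommis, kezozas → kezozis) change the last vowel to 'i'.
The other pattern: stems ending in a vowel repeat the first consonant+vowel as a prefix.
So fisus → fisis.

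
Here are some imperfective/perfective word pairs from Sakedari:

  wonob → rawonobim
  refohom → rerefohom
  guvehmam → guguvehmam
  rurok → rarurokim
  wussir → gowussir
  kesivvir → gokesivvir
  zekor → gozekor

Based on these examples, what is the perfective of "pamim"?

papamim

"pamim" ends in -m. The stems ending in -m (refohom → rerefohom, guvehmam → guguvehmam) repeat the first consonant+vowel as a prefix.
So pamim → papamim.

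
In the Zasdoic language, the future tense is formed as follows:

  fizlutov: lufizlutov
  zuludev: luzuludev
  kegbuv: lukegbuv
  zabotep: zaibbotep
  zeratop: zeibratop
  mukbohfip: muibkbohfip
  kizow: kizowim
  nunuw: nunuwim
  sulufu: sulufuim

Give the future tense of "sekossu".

zuludev and zabotep both have last vowel 'e' yet inflect differently (luzuludev, zaibbotep), so the last vowel is not what conditions the rule; the final letter is.
"sekossu" ends in -u. The one such stem in the data (sulufu → sulufuim) adds -im, so the same rule applies.
The other patterns: stems ending in -v add the prefix lu-; stems ending in -p insert -ib- after the first vowel.
So sekossu → sekossuim.

sekossuim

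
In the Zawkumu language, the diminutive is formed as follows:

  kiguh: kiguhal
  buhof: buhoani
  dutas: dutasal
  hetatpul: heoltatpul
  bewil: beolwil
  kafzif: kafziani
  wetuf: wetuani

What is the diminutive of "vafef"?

vafeani

"vafef" ends in -f. The stems ending in -f (kafzif → kafziani, wetuf → wetuani, buhof → buhoani) drop the final letter and add -ani.
So vafef → vafeani.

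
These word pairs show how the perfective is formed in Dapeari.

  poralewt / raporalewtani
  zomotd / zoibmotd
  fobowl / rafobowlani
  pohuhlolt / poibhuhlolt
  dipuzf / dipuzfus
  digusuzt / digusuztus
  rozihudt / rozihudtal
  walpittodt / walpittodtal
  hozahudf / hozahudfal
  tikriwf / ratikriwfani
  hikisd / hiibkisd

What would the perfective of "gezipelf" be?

poralewt and digusuzt both end in -t yet inflect differently (raporalewtani, digusuztus), so the final letter is not what conditions the rule; the second-to-last letter is.
"gezipelf" has second-to-last letter 'l'. The one such stem in the data (pohuhlolt → poibhuhlolt) inserts -ib- after the first vowel (as do hikisd, zomotd), so the same rule applies.
The other patterns: stems whose second-to-last letter is 'w' add ra- … -ani around the stem; stems whose second-to-last letter is 'z' add -us; stems whose second-to-last letter is 'd' add -al.
So gezipelf → geibzipelf.

geibzipelf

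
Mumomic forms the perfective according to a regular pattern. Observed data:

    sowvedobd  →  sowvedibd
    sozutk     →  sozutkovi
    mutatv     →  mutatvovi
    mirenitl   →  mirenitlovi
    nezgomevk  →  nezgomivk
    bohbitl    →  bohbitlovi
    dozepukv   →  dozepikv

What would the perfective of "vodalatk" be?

"vodalatk" has second-to-last letter 't'. The stems whose second-to-last letter is 't' (bohbitl → bohbitlovi, mutatv → mutatvovi, mirenitl → mirenitlovi) add -ovi.
The other pattern: stems whose second-to-last letter is 'b', 'k' or 'v' change the last vowel to 'i'.
So vodalatk → vodalatkovi.

vodalatkovi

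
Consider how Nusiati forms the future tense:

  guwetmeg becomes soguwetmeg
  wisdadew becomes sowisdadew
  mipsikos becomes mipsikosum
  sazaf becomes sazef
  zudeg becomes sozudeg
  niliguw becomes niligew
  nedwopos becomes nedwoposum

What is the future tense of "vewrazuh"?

wisdadew and niliguw both end in -w yet inflect differently (sowisdadew, niligew), so the final letter is not what conditions the rule; the last vowel is.
"vewrazuh" has last vowel 'u'. The one such stem in the data (niliguw → niligew) changes the last vowel to 'e' (as does sazaf), so the same rule applies.
The other patterns: stems whose last vowel is 'o' add -um; stems whose last vowel is 'e' add the prefix so-.
So vewrazuh → vewrazeh.

vewrazeh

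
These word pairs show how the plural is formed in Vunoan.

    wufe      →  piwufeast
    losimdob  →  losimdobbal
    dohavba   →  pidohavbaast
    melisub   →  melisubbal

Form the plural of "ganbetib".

dohavba and losimdob both have 3 vowels yet inflect differently (pidohavbaast, losimdobbal), so the number of vowels is not what conditions the rule; whether the stem ends in a vowel or a consonant is.
"ganbetib" ends in a consonant. The stems ending in a consonant (losimdob → losimdobbal, melisub → melisubbal) double the final consonant and add -al.
So ganbetib → ganbetibbal.

ganbetibbal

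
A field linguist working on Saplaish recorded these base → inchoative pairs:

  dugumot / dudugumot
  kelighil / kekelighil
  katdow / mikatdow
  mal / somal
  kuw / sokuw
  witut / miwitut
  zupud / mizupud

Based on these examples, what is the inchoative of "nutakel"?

kuw and katdow both end in -w yet inflect differently (sokuw, mikatdow), so the final letter is not what conditions the rule; the number of vowels is.
"nutakel" has 3 vowels. The stems with 3 vowels (kelighil → kekelighil, dugumot → dudugumot) repeat the first consonant+vowel as a prefix.
So nutakel → nunutakel.

nunutakel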